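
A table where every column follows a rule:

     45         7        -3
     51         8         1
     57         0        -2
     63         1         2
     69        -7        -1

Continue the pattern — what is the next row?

First component goes 45, 51, 57, 63, 69 → 75 (+6 each step).
Second component: alternating steps +1, −8, +1, −8, …; 7, 8, 0, 1, -7 → -6.
For the third component, alternating steps +4, −3, +4, −3, …: -3, 1, -2, 2, -1 → 3.
Putting it together: 75  -6  3.

75  -6  3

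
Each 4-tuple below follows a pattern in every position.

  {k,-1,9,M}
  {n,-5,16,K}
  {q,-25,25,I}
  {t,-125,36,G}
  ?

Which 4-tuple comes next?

For the first letter, letters move forward 3 places in the alphabet: k, n, q, t → w.
Second component: ×5 each step; -1, -5, -25, -125 → -625.
Third component: perfect squares: 3², 4², 5², …, so 9, 16, 25, 36 → 49.
For the second letter, letters move back 2 places in the alphabet: M, K, I, G → E.
So the next 4-tuple is {w,-625,49,E}.

{w,-625,49,E}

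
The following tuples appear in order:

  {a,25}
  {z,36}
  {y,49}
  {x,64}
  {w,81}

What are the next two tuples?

Letter: letters move back 1 place in the alphabet, wrapping A→Z; a, z, y, x, w → v → u.
Second entry: perfect squares: 5², 6², 7², …; 25, 36, 49, 64, 81 → 100 → 121.
So the next two tuples are {v,100} and {u,121}.

{v,100}, {u,121}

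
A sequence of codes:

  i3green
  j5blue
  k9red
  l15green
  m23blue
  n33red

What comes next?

o45green

Letter — letters move forward 1 place in the alphabet: i, j, k, l, m, n → o.
Second component — differences are 2, 4, 6, … (increasing by 2 each time): 3, 5, 9, 15, 23, 33 → 45.
Colour: green, blue, red, green, blue, red → green (repeats green → blue → red).
Combining the parts gives o45green.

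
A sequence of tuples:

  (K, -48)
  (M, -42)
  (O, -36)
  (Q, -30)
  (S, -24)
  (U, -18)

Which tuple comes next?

Letter: K, M, O, Q, S, U → W (letters move forward 2 places in the alphabet).
Second component — +6 each step: -48, -42, -36, -30, -24, -18 → -12.
So the next tuple is (W, -12).

(W, -12)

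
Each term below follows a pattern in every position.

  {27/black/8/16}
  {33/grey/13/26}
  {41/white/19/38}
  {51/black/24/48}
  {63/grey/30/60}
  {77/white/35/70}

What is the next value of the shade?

black

Shade: repeats black → grey → white, so black, grey, white, black, grey, white → black.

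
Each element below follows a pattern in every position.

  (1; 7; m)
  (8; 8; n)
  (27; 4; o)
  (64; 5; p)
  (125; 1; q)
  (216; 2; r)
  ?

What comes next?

First component: perfect cubes: 1³, 2³, 3³, …; 1, 8, 27, 64, 125, 216 → 343.
For the second component, alternating steps +1, −4, +1, −4, …: 7, 8, 4, 5, 1, 2 → -2.
For the letter, letters move forward 1 place in the alphabet: m, n, o, p, q, r → s.
Putting it together: (343; -2; s).

(343; -2; s)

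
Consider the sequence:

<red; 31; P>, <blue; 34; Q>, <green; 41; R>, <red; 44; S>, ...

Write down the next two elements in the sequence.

Colour: repeats red → blue → green; red, blue, green, red → blue → green.
Second slot — alternating steps +3, +7, +3, +7, …: 31, 34, 41, 44 → 51 → 54.
For the letter, letters move forward 1 place in the alphabet: P, Q, R, S → T → U.
So the next two elements are <blue; 51; T> and <green; 54; U>.

<blue; 51; T>, <green; 54; U>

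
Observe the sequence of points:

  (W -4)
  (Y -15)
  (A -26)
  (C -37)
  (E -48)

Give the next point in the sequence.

(G -59)

For the letter, letters move forward 2 places in the alphabet, wrapping Z→A: W, Y, A, C, E → G.
For the second value, −11 each step: -4, -15, -26, -37, -48 → -59.
Combining the parts gives (G -59).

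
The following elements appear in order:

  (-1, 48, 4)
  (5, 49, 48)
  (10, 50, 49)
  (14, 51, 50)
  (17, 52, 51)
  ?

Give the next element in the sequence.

(19, 53, 52)

First coordinate — differences are 6, 5, 4, … (decreasing by 1 each time): -1, 5, 10, 14, 17 → 19.
For the second coordinate, +1 each step: 48, 49, 50, 51, 52 → 53.
Third coordinate — always the previous value of the second coordinate: 4, 48, 49, 50, 51 → 52.
Combining the parts gives (19, 53, 52).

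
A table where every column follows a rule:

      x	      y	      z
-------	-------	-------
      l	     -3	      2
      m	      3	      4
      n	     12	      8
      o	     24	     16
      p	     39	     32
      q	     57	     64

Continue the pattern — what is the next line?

r  78  128

Column x: letters move forward 1 place in the alphabet; l, m, n, o, p, q → r.
Column y goes -3, 3, 12, 24, 39, 57 → 78 (differences are 6, 9, 12, … (increasing by 3 each time)).
For the column z, ×2 each step: 2, 4, 8, 16, 32, 64 → 128.
So the next line is r  78  128.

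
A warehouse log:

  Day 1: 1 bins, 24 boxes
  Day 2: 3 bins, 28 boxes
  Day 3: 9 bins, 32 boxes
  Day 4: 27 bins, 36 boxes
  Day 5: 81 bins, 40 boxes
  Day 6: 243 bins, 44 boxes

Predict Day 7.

729 bins, 48 boxes

For the bins, ×3 each step: 1, 3, 9, 27, 81, 243 → 729.
Boxes goes 24, 28, 32, 36, 40, 44 → 48 (+4 each step).
So the next line is 729 bins, 48 boxes.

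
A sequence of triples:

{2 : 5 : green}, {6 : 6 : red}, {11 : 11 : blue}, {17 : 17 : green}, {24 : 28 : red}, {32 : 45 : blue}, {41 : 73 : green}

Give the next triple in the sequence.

First entry: 2, 6, 11, 17, 24, 32, 41 → 51 (differences are 4, 5, 6, … (increasing by 1 each time)).
Second entry: each term is the sum of the two before it; 5, 6, 11, 17, 28, 45, 73 → 118.
Colour: repeats green → red → blue; green, red, blue, green, red, blue, green → red.
Putting it together: {51 : 118 : red}.

{51 : 118 : red}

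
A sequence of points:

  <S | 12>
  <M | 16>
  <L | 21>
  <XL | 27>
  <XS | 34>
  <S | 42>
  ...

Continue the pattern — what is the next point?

<M | 51>

Size: repeats S → M → L → XL → XS, so S, M, L, XL, XS, S → M.
For the second part, differences are 4, 5, 6, … (increasing by 1 each time): 12, 16, 21, 27, 34, 42 → 51.
So the next point is <M | 51>.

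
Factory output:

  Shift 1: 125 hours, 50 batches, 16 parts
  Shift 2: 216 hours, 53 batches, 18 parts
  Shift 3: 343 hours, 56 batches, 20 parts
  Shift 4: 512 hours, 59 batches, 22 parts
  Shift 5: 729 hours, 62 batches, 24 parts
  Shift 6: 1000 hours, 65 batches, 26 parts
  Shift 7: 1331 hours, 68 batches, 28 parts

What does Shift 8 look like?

1728 hours, 71 batches, 30 parts

For the hours, perfect cubes: 5³, 6³, 7³, …: 125, 216, 343, 512, 729, 1000, 1331 → 1728.
Batches: 50, 53, 56, 59, 62, 65, 68 → 71 (+3 each step).
Parts: 16, 18, 20, 22, 24, 26, 28 → 30 (+2 each step).
Combining the parts gives 1728 hours, 71 batches, 30 parts.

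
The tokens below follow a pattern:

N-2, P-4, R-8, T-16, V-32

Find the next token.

X-64

Letter: N, P, R, T, V → X (letters move forward 2 places in the alphabet).
For the second component, ×2 each step: 2, 4, 8, 16, 32 → 64.
Combining the parts gives X-64.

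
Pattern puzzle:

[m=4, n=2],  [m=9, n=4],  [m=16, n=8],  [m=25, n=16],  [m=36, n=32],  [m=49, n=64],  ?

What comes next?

[m=64, n=128]

M: 4, 9, 16, 25, 36, 49 → 64 (perfect squares: 2², 3², 4², …).
N — ×2 each step: 2, 4, 8, 16, 32, 64 → 128.
Putting it together: [m=64, n=128].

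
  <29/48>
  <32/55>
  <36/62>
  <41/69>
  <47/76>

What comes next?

First part: differences are 3, 4, 5, … (increasing by 1 each time); 29, 32, 36, 41, 47 → 54.
For the second part, +7 each step: 48, 55, 62, 69, 76 → 83.
So the next point is <54/83>.

<54/83>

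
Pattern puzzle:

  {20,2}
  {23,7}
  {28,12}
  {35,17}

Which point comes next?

{44,22}

First component goes 20, 23, 28, 35 → 44 (differences are 3, 5, 7, … (increasing by 2 each time)).
For the second component, +5 each step: 2, 7, 12, 17 → 22.
Putting it together: {44,22}.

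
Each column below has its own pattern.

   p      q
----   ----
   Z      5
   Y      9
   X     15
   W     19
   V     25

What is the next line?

For the column p, letters move back 1 place in the alphabet: Z, Y, X, W, V → U.
Column q — alternating steps +4, +6, +4, +6, …: 5, 9, 15, 19, 25 → 29.
Putting it together: U  29.

U  29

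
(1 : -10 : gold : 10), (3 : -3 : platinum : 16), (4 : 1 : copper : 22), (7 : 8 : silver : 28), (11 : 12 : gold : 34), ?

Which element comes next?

First value: each term is the sum of the two before it; 1, 3, 4, 7, 11 → 18.
Second value goes -10, -3, 1, 8, 12 → 19 (alternating steps +7, +4, +7, +4, …).
Metal — repeats gold → platinum → copper → silver: gold, platinum, copper, silver, gold → platinum.
For the fourth value, +6 each step: 10, 16, 22, 28, 34 → 40.
Combining the parts gives (18 : 19 : platinum : 40).

(18 : 19 : platinum : 40)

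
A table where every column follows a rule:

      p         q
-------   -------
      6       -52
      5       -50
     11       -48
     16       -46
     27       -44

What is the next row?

43  -42

For the column p, each term is the sum of the two before it: 6, 5, 11, 16, 27 → 43.
Column q goes -52, -50, -48, -46, -44 → -42 (+2 each step).
Putting it together: 43  -42.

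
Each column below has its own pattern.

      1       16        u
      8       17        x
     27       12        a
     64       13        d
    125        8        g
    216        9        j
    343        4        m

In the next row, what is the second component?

5

Second component: 16, 17, 12, 13, 8, 9, 4 → 5 (alternating steps +1, −5, +1, −5, …).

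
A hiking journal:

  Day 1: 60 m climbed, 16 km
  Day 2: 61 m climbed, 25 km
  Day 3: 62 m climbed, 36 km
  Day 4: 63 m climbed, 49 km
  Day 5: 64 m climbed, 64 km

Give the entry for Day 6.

65 m climbed, 81 km

For the m climbed, +1 each step: 60, 61, 62, 63, 64 → 65.
Km — perfect squares: 4², 5², 6², …: 16, 25, 36, 49, 64 → 81.
Putting it together: 65 m climbed, 81 km.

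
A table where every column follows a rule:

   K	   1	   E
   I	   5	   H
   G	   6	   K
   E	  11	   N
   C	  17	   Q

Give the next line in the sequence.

A  28  T

First letter: letters move back 2 places in the alphabet; K, I, G, E, C → A.
Second component: each term is the sum of the two before it; 1, 5, 6, 11, 17 → 28.
Second letter: E, H, K, N, Q → T (letters move forward 3 places in the alphabet).
Putting it together: A  28  T.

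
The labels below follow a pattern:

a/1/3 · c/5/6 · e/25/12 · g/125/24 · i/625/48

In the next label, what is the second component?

3125

Second component: 1, 5, 25, 125, 625 → 3125 (×5 each step).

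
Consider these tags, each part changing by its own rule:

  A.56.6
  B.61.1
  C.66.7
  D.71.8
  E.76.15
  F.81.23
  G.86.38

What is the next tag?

H.91.61

Letter goes A, B, C, D, E, F, G → H (letters move forward 1 place in the alphabet).
Second component: +5 each step, so 56, 61, 66, 71, 76, 81, 86 → 91.
Third component: each term is the sum of the two before it, so 6, 1, 7, 8, 15, 23, 38 → 61.
Combining the parts gives H.91.61.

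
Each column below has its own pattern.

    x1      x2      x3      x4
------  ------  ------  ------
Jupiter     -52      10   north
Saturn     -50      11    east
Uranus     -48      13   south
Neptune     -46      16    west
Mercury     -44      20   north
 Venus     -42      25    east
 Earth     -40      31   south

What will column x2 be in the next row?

-38

Column x1: runs through the planets Mercury→Neptune, so Jupiter, Saturn, Uranus, Neptune, Mercury, Venus, Earth → Mars.
For the column x2, +2 each step: -52, -50, -48, -46, -44, -42, -40 → -38.
Column x3: 10, 11, 13, 16, 20, 25, 31 → 38 (differences are 1, 2, 3, … (increasing by 1 each time)).
Column x4 goes north, east, south, west, north, east, south → west (repeats north → east → south → west).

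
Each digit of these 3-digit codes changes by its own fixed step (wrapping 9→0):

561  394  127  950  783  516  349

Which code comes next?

For the first digit, −2 each step, mod 10: 5, 3, 1, 9, 7, 5, 3 → 1.
Second digit: +3 each step, mod 10, so 6, 9, 2, 5, 8, 1, 4 → 7.
Third digit: 1, 4, 7, 0, 3, 6, 9 → 2 (+3 each step, mod 10).
Combining the parts gives 172.

172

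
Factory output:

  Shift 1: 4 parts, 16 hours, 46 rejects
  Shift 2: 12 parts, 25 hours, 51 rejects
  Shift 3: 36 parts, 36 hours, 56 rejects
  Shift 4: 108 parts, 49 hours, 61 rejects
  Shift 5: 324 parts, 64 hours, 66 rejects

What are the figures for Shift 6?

972 parts, 81 hours, 71 rejects

For the parts, ×3 each step: 4, 12, 36, 108, 324 → 972.
Hours goes 16, 25, 36, 49, 64 → 81 (perfect squares: 4², 5², 6², …).
For the rejects, +5 each step: 46, 51, 56, 61, 66 → 71.
Putting it together: 972 parts, 81 hours, 71 rejects.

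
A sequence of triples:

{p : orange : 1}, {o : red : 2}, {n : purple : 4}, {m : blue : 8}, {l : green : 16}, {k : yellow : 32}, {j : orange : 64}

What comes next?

{i : red : 128}

For the letter, letters move back 1 place in the alphabet: p, o, n, m, l, k, j → i.
Colour: repeats orange → red → purple → blue → green → yellow, so orange, red, purple, blue, green, yellow, orange → red.
Third entry goes 1, 2, 4, 8, 16, 32, 64 → 128 (×2 each step).
So the next triple is {i : red : 128}.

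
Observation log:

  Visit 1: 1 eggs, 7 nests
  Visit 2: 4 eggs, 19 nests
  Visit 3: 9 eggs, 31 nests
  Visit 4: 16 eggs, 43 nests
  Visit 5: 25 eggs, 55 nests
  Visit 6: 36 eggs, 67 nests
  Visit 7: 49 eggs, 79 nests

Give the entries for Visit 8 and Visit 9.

64 eggs, 91 nests; 81 eggs, 103 nests

Eggs — differences are 3, 5, 7, … (increasing by 2 each time): 1, 4, 9, 16, 25, 36, 49 → 64 → 81.
Nests goes 7, 19, 31, 43, 55, 67, 79 → 91 → 103 (+12 each step).
Putting the parts together: 64 eggs, 91 nests and then 81 eggs, 103 nests.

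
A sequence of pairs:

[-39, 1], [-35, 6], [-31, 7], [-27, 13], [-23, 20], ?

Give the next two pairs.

[-19, 33], [-15, 53]

For the first coordinate, +4 each step: -39, -35, -31, -27, -23 → -19 → -15.
Second coordinate: each term is the sum of the two before it, so 1, 6, 7, 13, 20 → 33 → 53.
So the next two pairs are [-19, 33] and [-15, 53].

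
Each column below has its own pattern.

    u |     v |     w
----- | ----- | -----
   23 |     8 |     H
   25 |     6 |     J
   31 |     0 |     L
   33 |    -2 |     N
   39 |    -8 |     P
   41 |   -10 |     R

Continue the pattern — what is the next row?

Column u — alternating steps +2, +6, +2, +6, …: 23, 25, 31, 33, 39, 41 → 47.
Column v: 8, 6, 0, -2, -8, -10 → -16 (together with the column u always sums to 31).
Column w: H, J, L, N, P, R → T (letters move forward 2 places in the alphabet).
Putting it together: 47  -16  T.

47  -16  T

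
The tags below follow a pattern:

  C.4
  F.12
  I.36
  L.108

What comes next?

O.324

For the letter, letters move forward 3 places in the alphabet: C, F, I, L → O.
Second component: ×3 each step, so 4, 12, 36, 108 → 324.
Putting it together: O.324.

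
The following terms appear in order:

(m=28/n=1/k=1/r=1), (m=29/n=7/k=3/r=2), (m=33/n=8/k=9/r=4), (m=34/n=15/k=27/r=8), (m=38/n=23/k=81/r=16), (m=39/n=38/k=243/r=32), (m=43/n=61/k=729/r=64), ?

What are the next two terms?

(m=44/n=99/k=2187/r=128), (m=48/n=160/k=6561/r=256)

M — alternating steps +1, +4, +1, +4, …: 28, 29, 33, 34, 38, 39, 43 → 44 → 48.
N — each term is the sum of the two before it: 1, 7, 8, 15, 23, 38, 61 → 99 → 160.
For the k, ×3 each step: 1, 3, 9, 27, 81, 243, 729 → 2187 → 6561.
R: 1, 2, 4, 8, 16, 32, 64 → 128 → 256 (×2 each step).
Putting the parts together: (m=44/n=99/k=2187/r=128) and then (m=48/n=160/k=6561/r=256).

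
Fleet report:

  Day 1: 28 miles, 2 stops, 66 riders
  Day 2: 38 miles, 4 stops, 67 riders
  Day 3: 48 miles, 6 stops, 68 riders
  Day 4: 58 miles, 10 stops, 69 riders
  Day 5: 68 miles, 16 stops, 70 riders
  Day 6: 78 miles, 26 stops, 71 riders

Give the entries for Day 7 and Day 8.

Miles goes 28, 38, 48, 58, 68, 78 → 88 → 98 (+10 each step).
Stops — each term is the sum of the two before it: 2, 4, 6, 10, 16, 26 → 42 → 68.
Riders: 66, 67, 68, 69, 70, 71 → 72 → 73 (+1 each step).
So the next two lines are 88 miles, 42 stops, 72 riders and 98 miles, 68 stops, 73 riders.

88 miles, 42 stops, 72 riders; 98 miles, 68 stops, 73 riders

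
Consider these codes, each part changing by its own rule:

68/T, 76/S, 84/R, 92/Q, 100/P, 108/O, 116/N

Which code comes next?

124/M

For the first component, +8 each step: 68, 76, 84, 92, 100, 108, 116 → 124.
Letter — letters move back 1 place in the alphabet: T, S, R, Q, P, O, N → M.
So the next code is 124/M.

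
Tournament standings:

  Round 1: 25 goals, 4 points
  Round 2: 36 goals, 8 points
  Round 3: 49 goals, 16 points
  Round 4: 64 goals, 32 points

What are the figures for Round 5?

Goals: perfect squares: 5², 6², 7², …, so 25, 36, 49, 64 → 81.
Points: ×2 each step, so 4, 8, 16, 32 → 64.
So the next line is 81 goals, 64 points.

81 goals, 64 points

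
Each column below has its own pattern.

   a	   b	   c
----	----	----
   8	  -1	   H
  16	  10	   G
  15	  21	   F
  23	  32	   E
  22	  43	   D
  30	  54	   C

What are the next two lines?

29  65  B; 37  76  A

Column a: alternating steps +8, −1, +8, −1, …; 8, 16, 15, 23, 22, 30 → 29 → 37.
For the column b, +11 each step: -1, 10, 21, 32, 43, 54 → 65 → 76.
Column c: letters move back 1 place in the alphabet; H, G, F, E, D, C → B → A.
So the next two lines are 29  65  B and 37  76  A.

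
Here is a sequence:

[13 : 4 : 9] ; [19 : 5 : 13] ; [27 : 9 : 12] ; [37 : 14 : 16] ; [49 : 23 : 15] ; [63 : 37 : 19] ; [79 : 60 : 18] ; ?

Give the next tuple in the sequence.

First component: differences are 6, 8, 10, … (increasing by 2 each time), so 13, 19, 27, 37, 49, 63, 79 → 97.
Second component goes 4, 5, 9, 14, 23, 37, 60 → 97 (each term is the sum of the two before it).
Third component: alternating steps +4, −1, +4, −1, …; 9, 13, 12, 16, 15, 19, 18 → 22.
Combining the parts gives [97 : 97 : 22].

[97 : 97 : 22]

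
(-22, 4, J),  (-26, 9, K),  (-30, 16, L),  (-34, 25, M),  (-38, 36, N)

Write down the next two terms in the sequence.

(-42, 49, O), (-46, 64, P)

First value: −4 each step; -22, -26, -30, -34, -38 → -42 → -46.
Second value: perfect squares: 2², 3², 4², …; 4, 9, 16, 25, 36 → 49 → 64.
Letter: letters move forward 1 place in the alphabet; J, K, L, M, N → O → P.
Putting the parts together: (-42, 49, O) and then (-46, 64, P).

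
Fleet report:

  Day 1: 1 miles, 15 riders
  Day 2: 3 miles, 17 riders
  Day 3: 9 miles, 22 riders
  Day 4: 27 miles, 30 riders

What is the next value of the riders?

Riders: 15, 17, 22, 30 → 41 (differences are 2, 5, 8, … (increasing by 3 each time)).

41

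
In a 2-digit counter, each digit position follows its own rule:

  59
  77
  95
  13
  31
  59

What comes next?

For the first digit, +2 each step, mod 10: 5, 7, 9, 1, 3, 5 → 7.
Second digit: −2 each step, mod 10; 9, 7, 5, 3, 1, 9 → 7.
So the next label is 77.

77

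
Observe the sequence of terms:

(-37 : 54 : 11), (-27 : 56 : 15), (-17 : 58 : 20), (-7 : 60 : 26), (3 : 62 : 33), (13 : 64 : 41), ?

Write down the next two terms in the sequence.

First value: +10 each step; -37, -27, -17, -7, 3, 13 → 23 → 33.
Second value: +2 each step, so 54, 56, 58, 60, 62, 64 → 66 → 68.
Third value — differences are 4, 5, 6, … (increasing by 1 each time): 11, 15, 20, 26, 33, 41 → 50 → 60.
So the next two terms are (23 : 66 : 50) and (33 : 68 : 60).

(23 : 66 : 50), (33 : 68 : 60)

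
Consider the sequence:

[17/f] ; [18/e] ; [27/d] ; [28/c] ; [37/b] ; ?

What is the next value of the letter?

a

Letter — letters move back 1 place in the alphabet: f, e, d, c, b → a.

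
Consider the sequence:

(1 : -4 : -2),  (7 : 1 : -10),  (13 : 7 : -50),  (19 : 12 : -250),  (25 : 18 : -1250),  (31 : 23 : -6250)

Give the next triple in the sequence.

First coordinate goes 1, 7, 13, 19, 25, 31 → 37 (+6 each step).
Second coordinate: alternating steps +5, +6, +5, +6, …; -4, 1, 7, 12, 18, 23 → 29.
Third coordinate: ×5 each step; -2, -10, -50, -250, -1250, -6250 → -31250.
Combining the parts gives (37 : 29 : -31250).

(37 : 29 : -31250)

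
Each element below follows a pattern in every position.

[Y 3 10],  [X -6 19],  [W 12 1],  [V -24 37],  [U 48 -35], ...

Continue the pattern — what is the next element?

[T -96 109]

Letter goes Y, X, W, V, U → T (letters move back 1 place in the alphabet).
Second value: ×(-2) each step, so 3, -6, 12, -24, 48 → -96.
Third value: 10, 19, 1, 37, -35 → 109 (together with the second value always sums to 13).
Combining the parts gives [T -96 109].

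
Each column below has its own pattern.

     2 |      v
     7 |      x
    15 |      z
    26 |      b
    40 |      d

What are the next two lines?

57  f; 77  h

First component — differences are 5, 8, 11, … (increasing by 3 each time): 2, 7, 15, 26, 40 → 57 → 77.
Letter goes v, x, z, b, d → f → h (letters move forward 2 places in the alphabet, wrapping Z→A).
Putting the parts together: 57  f and then 77  h.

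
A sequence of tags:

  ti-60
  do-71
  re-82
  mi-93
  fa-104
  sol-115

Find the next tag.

Note: ti, do, re, mi, fa, sol → la (runs through the solfège scale do→ti).
Second component: 60, 71, 82, 93, 104, 115 → 126 (+11 each step).
So the next tag is la-126.

la-126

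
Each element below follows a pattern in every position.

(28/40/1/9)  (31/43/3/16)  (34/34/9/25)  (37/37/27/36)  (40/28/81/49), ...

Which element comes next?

(43/31/243/64)

First slot — +3 each step: 28, 31, 34, 37, 40 → 43.
Second slot — alternating steps +3, −9, +3, −9, …: 40, 43, 34, 37, 28 → 31.
For the third slot, ×3 each step: 1, 3, 9, 27, 81 → 243.
For the fourth slot, perfect squares: 3², 4², 5², …: 9, 16, 25, 36, 49 → 64.
Combining the parts gives (43/31/243/64).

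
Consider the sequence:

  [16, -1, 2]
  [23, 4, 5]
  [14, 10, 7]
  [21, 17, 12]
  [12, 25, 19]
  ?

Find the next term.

First value — alternating steps +7, −9, +7, −9, …: 16, 23, 14, 21, 12 → 19.
Second value: differences are 5, 6, 7, … (increasing by 1 each time), so -1, 4, 10, 17, 25 → 34.
For the third value, each term is the sum of the two before it: 2, 5, 7, 12, 19 → 31.
Combining the parts gives [19, 34, 31].

[19, 34, 31]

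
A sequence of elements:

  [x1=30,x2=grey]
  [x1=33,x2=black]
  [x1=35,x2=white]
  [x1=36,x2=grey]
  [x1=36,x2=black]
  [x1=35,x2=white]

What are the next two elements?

[x1=33,x2=grey], [x1=30,x2=black]

For the x1, differences are 3, 2, 1, … (decreasing by 1 each time): 30, 33, 35, 36, 36, 35 → 33 → 30.
X2 — repeats grey → black → white: grey, black, white, grey, black, white → grey → black.
Putting the parts together: [x1=33,x2=grey] and then [x1=30,x2=black].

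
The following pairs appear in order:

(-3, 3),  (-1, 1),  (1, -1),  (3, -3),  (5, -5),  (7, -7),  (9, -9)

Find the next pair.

(11, -11)

For the first entry, +2 each step: -3, -1, 1, 3, 5, 7, 9 → 11.
Second entry: always the negative of the first entry, so 3, 1, -1, -3, -5, -7, -9 → -11.
So the next pair is (11, -11).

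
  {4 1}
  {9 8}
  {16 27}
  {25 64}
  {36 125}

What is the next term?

{49 216}

First component goes 4, 9, 16, 25, 36 → 49 (perfect squares: 2², 3², 4², …).
For the second component, perfect cubes: 1³, 2³, 3³, …: 1, 8, 27, 64, 125 → 216.
Putting it together: {49 216}.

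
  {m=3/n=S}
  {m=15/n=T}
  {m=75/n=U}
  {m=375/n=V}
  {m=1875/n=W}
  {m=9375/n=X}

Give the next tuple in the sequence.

{m=46875/n=Y}

M: 3, 15, 75, 375, 1875, 9375 → 46875 (×5 each step).
N: S, T, U, V, W, X → Y (letters move forward 1 place in the alphabet).
So the next tuple is {m=46875/n=Y}.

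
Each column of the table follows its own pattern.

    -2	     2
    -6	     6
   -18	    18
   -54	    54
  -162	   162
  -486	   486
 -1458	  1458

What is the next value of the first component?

First component — ×3 each step: -2, -6, -18, -54, -162, -486, -1458 → -4374.

-4374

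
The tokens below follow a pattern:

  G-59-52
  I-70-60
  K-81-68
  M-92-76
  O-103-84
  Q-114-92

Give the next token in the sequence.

S-125-100

Letter: letters move forward 2 places in the alphabet; G, I, K, M, O, Q → S.
Second component: +11 each step; 59, 70, 81, 92, 103, 114 → 125.
For the third component, +8 each step: 52, 60, 68, 76, 84, 92 → 100.
Combining the parts gives S-125-100.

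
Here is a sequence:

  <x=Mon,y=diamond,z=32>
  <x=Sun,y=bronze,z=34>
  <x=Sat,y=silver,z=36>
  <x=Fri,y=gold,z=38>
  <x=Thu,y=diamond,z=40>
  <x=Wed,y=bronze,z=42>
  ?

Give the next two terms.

<x=Tue,y=silver,z=44>, <x=Mon,y=gold,z=46>

For the x, runs backward through the weekdays Mon→Sun: Mon, Sun, Sat, Fri, Thu, Wed → Tue → Mon.
Y — repeats diamond → bronze → silver → gold: diamond, bronze, silver, gold, diamond, bronze → silver → gold.
For the z, +2 each step: 32, 34, 36, 38, 40, 42 → 44 → 46.
So the next two terms are <x=Tue,y=silver,z=44> and <x=Mon,y=gold,z=46>.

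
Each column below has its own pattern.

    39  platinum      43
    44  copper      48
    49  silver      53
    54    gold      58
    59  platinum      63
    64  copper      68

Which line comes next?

First component — +5 each step: 39, 44, 49, 54, 59, 64 → 69.
Metal goes platinum, copper, silver, gold, platinum, copper → silver (repeats platinum → copper → silver → gold).
For the third component, always 4 more than the first component: 43, 48, 53, 58, 63, 68 → 73.
So the next line is 69  silver  73.

69  silver  73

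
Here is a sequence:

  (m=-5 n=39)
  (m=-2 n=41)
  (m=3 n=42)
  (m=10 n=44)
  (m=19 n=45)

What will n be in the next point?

N: alternating steps +2, +1, +2, +1, …; 39, 41, 42, 44, 45 → 47.

47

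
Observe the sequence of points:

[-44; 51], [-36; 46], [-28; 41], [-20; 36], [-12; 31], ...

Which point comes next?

First slot: +8 each step, so -44, -36, -28, -20, -12 → -4.
Second slot: 51, 46, 41, 36, 31 → 26 (−5 each step).
So the next point is [-4; 26].

[-4; 26]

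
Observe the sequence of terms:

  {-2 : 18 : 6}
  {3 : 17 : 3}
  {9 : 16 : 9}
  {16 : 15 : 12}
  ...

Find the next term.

First value — differences are 5, 6, 7, … (increasing by 1 each time): -2, 3, 9, 16 → 24.
Second value — −1 each step: 18, 17, 16, 15 → 14.
Third value goes 6, 3, 9, 12 → 21 (each term is the sum of the two before it).
Putting it together: {24 : 14 : 21}.

{24 : 14 : 21}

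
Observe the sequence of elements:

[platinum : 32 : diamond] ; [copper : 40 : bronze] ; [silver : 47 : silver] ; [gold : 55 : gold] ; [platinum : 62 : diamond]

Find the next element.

[copper : 70 : bronze]

For the metal, repeats platinum → copper → silver → gold: platinum, copper, silver, gold, platinum → copper.
Second component: alternating steps +8, +7, +8, +7, …, so 32, 40, 47, 55, 62 → 70.
For the rank, repeats diamond → bronze → silver → gold: diamond, bronze, silver, gold, diamond → bronze.
Combining the parts gives [copper : 70 : bronze].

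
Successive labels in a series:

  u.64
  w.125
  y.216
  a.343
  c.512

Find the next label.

Letter: letters move forward 2 places in the alphabet, wrapping Z→A; u, w, y, a, c → e.
Second component — perfect cubes: 4³, 5³, 6³, …: 64, 125, 216, 343, 512 → 729.
So the next label is e.729.

e.729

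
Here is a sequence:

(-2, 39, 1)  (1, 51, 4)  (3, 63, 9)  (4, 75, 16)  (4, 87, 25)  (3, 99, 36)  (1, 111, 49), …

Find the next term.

(-2, 123, 64)

First part: differences are 3, 2, 1, … (decreasing by 1 each time); -2, 1, 3, 4, 4, 3, 1 → -2.
For the second part, +12 each step: 39, 51, 63, 75, 87, 99, 111 → 123.
For the third part, perfect squares: 1², 2², 3², …: 1, 4, 9, 16, 25, 36, 49 → 64.
Combining the parts gives (-2, 123, 64).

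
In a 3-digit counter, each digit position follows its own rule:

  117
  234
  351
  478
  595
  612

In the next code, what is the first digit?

First digit — +1 each step, mod 10: 1, 2, 3, 4, 5, 6 → 7.

7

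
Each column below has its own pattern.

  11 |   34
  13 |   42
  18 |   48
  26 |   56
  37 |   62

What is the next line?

First component: differences are 2, 5, 8, … (increasing by 3 each time); 11, 13, 18, 26, 37 → 51.
For the second component, alternating steps +8, +6, +8, +6, …: 34, 42, 48, 56, 62 → 70.
Combining the parts gives 51  70.

51  70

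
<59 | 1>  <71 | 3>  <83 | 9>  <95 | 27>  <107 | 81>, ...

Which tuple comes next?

<119 | 243>

First value: +12 each step, so 59, 71, 83, 95, 107 → 119.
Second value: 1, 3, 9, 27, 81 → 243 (×3 each step).
Combining the parts gives <119 | 243>.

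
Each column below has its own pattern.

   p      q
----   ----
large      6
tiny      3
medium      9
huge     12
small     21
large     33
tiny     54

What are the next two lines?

medium  87; huge  141

Column p goes large, tiny, medium, huge, small, large, tiny → medium → huge (repeats large → tiny → medium → huge → small).
Column q goes 6, 3, 9, 12, 21, 33, 54 → 87 → 141 (each term is the sum of the two before it).
Putting the parts together: medium  87 and then huge  141.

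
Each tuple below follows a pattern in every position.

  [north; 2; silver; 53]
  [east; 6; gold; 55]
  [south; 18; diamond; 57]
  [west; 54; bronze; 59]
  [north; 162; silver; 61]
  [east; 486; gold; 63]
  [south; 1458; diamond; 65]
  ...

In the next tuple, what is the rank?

bronze

Direction: north, east, south, west, north, east, south → west (repeats north → east → south → west).
Second component: 2, 6, 18, 54, 162, 486, 1458 → 4374 (×3 each step).
Rank — repeats silver → gold → diamond → bronze: silver, gold, diamond, bronze, silver, gold, diamond → bronze.
For the fourth component, +2 each step: 53, 55, 57, 59, 61, 63, 65 → 67.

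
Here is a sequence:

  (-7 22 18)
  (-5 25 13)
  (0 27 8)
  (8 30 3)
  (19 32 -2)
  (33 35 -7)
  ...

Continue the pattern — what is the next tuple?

(50 37 -12)

First component — differences are 2, 5, 8, … (increasing by 3 each time): -7, -5, 0, 8, 19, 33 → 50.
Second component: alternating steps +3, +2, +3, +2, …, so 22, 25, 27, 30, 32, 35 → 37.
Third component: 18, 13, 8, 3, -2, -7 → -12 (−5 each step).
So the next tuple is (50 37 -12).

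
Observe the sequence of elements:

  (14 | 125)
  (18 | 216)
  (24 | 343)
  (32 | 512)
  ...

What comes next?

(42 | 729)

First entry goes 14, 18, 24, 32 → 42 (differences are 4, 6, 8, … (increasing by 2 each time)).
Second entry — perfect cubes: 5³, 6³, 7³, …: 125, 216, 343, 512 → 729.
Putting it together: (42 | 729).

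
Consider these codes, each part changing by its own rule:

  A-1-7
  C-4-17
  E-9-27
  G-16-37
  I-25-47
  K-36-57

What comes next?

Letter goes A, C, E, G, I, K → M (letters move forward 2 places in the alphabet).
Second component: perfect squares: 1², 2², 3², …, so 1, 4, 9, 16, 25, 36 → 49.
Third component — +10 each step: 7, 17, 27, 37, 47, 57 → 67.
So the next code is M-49-67.

M-49-67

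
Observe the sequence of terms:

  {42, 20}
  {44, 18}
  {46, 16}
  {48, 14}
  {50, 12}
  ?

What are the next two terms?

{52, 10}, {54, 8}

For the first component, +2 each step: 42, 44, 46, 48, 50 → 52 → 54.
Second component: 20, 18, 16, 14, 12 → 10 → 8 (together with the first component always sums to 62).
Putting the parts together: {52, 10} and then {54, 8}.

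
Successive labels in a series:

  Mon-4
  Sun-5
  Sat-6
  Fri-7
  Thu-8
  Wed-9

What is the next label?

Tue-10

Day goes Mon, Sun, Sat, Fri, Thu, Wed → Tue (runs backward through the weekdays Mon→Sun).
For the second component, +1 each step: 4, 5, 6, 7, 8, 9 → 10.
Putting it together: Tue-10.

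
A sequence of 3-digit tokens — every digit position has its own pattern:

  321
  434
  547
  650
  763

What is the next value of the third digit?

Third digit — +3 each step, mod 10: 1, 4, 7, 0, 3 → 6.

6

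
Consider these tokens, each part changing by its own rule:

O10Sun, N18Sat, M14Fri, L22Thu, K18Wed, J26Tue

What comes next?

Letter — letters move back 1 place in the alphabet: O, N, M, L, K, J → I.
Second component: alternating steps +8, −4, +8, −4, …, so 10, 18, 14, 22, 18, 26 → 22.
Day: runs backward through the weekdays Mon→Sun; Sun, Sat, Fri, Thu, Wed, Tue → Mon.
So the next token is I22Mon.

I22Mon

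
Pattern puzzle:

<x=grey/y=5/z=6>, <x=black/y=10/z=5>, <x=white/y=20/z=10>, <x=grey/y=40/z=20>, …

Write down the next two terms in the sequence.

For the x, repeats grey → black → white: grey, black, white, grey → black → white.
Y — ×2 each step: 5, 10, 20, 40 → 80 → 160.
Z: always the previous value of the y; 6, 5, 10, 20 → 40 → 80.
Putting the parts together: <x=black/y=80/z=40> and then <x=white/y=160/z=80>.

<x=black/y=80/z=40>, <x=white/y=160/z=80>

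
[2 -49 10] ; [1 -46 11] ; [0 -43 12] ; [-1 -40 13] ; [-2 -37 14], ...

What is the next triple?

[-3 -34 15]

First value goes 2, 1, 0, -1, -2 → -3 (−1 each step).
Second value — +3 each step: -49, -46, -43, -40, -37 → -34.
Third value: together with the first value always sums to 12, so 10, 11, 12, 13, 14 → 15.
Combining the parts gives [-3 -34 15].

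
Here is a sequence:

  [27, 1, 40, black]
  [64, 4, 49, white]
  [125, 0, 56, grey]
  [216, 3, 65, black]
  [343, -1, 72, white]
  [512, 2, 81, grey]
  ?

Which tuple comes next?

First slot — perfect cubes: 3³, 4³, 5³, …: 27, 64, 125, 216, 343, 512 → 729.
Second slot goes 1, 4, 0, 3, -1, 2 → -2 (alternating steps +3, −4, +3, −4, …).
Third slot: alternating steps +9, +7, +9, +7, …, so 40, 49, 56, 65, 72, 81 → 88.
Shade: black, white, grey, black, white, grey → black (repeats black → white → grey).
So the next tuple is [729, -2, 88, black].

[729, -2, 88, black]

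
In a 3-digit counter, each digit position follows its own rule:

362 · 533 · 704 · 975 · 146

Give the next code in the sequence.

First digit — +2 each step, mod 10: 3, 5, 7, 9, 1 → 3.
Second digit: −3 each step, mod 10, so 6, 3, 0, 7, 4 → 1.
Third digit: +1 each step, mod 10, so 2, 3, 4, 5, 6 → 7.
Putting it together: 317.

317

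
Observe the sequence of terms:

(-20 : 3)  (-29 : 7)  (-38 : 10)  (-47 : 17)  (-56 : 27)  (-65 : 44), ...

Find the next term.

(-74 : 71)

First part: −9 each step; -20, -29, -38, -47, -56, -65 → -74.
Second part: 3, 7, 10, 17, 27, 44 → 71 (each term is the sum of the two before it).
So the next term is (-74 : 71).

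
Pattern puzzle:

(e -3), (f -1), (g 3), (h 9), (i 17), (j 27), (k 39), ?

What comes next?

(l 53)

Letter goes e, f, g, h, i, j, k → l (letters move forward 1 place in the alphabet).
Second entry: differences are 2, 4, 6, … (increasing by 2 each time), so -3, -1, 3, 9, 17, 27, 39 → 53.
Putting it together: (l 53).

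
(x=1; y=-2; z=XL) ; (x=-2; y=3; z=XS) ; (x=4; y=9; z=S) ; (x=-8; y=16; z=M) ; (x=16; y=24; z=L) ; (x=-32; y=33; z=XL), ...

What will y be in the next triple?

43

For the y, differences are 5, 6, 7, … (increasing by 1 each time): -2, 3, 9, 16, 24, 33 → 43.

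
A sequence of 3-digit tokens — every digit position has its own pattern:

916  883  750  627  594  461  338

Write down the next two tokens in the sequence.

First digit: −1 each step, mod 10, so 9, 8, 7, 6, 5, 4, 3 → 2 → 1.
Second digit goes 1, 8, 5, 2, 9, 6, 3 → 0 → 7 (−3 each step, mod 10).
For the third digit, −3 each step, mod 10: 6, 3, 0, 7, 4, 1, 8 → 5 → 2.
Putting the parts together: 205 and then 172.

205, 172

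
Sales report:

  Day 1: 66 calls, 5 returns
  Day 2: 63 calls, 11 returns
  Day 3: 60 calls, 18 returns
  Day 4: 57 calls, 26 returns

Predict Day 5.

For the calls, −3 each step: 66, 63, 60, 57 → 54.
Returns — differences are 6, 7, 8, … (increasing by 1 each time): 5, 11, 18, 26 → 35.
Putting it together: 54 calls, 35 returns.

54 calls, 35 returns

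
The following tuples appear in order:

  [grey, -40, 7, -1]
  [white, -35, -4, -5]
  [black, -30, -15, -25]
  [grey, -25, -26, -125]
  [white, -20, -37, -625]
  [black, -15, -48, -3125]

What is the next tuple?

Shade: repeats grey → white → black; grey, white, black, grey, white, black → grey.
Second coordinate: +5 each step; -40, -35, -30, -25, -20, -15 → -10.
Third coordinate: −11 each step; 7, -4, -15, -26, -37, -48 → -59.
Fourth coordinate: -1, -5, -25, -125, -625, -3125 → -15625 (×5 each step).
Combining the parts gives [grey, -10, -59, -15625].

[grey, -10, -59, -15625]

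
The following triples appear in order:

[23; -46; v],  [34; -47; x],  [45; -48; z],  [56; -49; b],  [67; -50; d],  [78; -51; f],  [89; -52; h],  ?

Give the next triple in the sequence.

[100; -53; j]

First slot: 23, 34, 45, 56, 67, 78, 89 → 100 (+11 each step).
Second slot: −1 each step; -46, -47, -48, -49, -50, -51, -52 → -53.
Letter: letters move forward 2 places in the alphabet, wrapping Z→A; v, x, z, b, d, f, h → j.
Putting it together: [100; -53; j].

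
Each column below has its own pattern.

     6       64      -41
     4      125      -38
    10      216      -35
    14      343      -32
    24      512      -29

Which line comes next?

38  729  -26

For the first component, each term is the sum of the two before it: 6, 4, 10, 14, 24 → 38.
Second component goes 64, 125, 216, 343, 512 → 729 (perfect cubes: 4³, 5³, 6³, …).
Third component: +3 each step, so -41, -38, -35, -32, -29 → -26.
Combining the parts gives 38  729  -26.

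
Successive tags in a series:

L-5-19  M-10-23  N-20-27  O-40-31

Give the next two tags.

P-80-35, Q-160-39

Letter goes L, M, N, O → P → Q (letters move forward 1 place in the alphabet).
For the second component, ×2 each step: 5, 10, 20, 40 → 80 → 160.
Third component goes 19, 23, 27, 31 → 35 → 39 (+4 each step).
So the next two tags are P-80-35 and Q-160-39.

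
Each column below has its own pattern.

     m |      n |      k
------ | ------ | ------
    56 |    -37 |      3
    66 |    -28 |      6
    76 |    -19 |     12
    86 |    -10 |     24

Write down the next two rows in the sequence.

Column m: +10 each step; 56, 66, 76, 86 → 96 → 106.
Column n goes -37, -28, -19, -10 → -1 → 8 (+9 each step).
Column k: 3, 6, 12, 24 → 48 → 96 (×2 each step).
So the next two rows are 96  -1  48 and 106  8  96.

96  -1  48; 106  8  96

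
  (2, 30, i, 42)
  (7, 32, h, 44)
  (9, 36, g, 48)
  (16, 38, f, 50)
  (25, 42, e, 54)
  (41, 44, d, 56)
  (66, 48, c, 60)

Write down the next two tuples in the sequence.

For the first component, each term is the sum of the two before it: 2, 7, 9, 16, 25, 41, 66 → 107 → 173.
Second component — alternating steps +2, +4, +2, +4, …: 30, 32, 36, 38, 42, 44, 48 → 50 → 54.
Letter — letters move back 1 place in the alphabet: i, h, g, f, e, d, c → b → a.
Fourth component: always 12 more than the second component; 42, 44, 48, 50, 54, 56, 60 → 62 → 66.
Putting the parts together: (107, 50, b, 62) and then (173, 54, a, 66).

(107, 50, b, 62), (173, 54, a, 66)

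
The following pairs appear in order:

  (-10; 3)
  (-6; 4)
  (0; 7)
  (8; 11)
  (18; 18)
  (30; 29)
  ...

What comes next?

First part goes -10, -6, 0, 8, 18, 30 → 44 (differences are 4, 6, 8, … (increasing by 2 each time)).
Second part: each term is the sum of the two before it; 3, 4, 7, 11, 18, 29 → 47.
So the next pair is (44; 47).

(44; 47)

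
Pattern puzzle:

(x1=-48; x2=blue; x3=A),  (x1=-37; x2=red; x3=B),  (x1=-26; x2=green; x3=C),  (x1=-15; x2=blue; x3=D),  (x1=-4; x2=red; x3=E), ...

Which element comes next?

X1 — +11 each step: -48, -37, -26, -15, -4 → 7.
X2: repeats blue → red → green; blue, red, green, blue, red → green.
X3 goes A, B, C, D, E → F (letters move forward 1 place in the alphabet).
Putting it together: (x1=7; x2=green; x3=F).

(x1=7; x2=green; x3=F)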